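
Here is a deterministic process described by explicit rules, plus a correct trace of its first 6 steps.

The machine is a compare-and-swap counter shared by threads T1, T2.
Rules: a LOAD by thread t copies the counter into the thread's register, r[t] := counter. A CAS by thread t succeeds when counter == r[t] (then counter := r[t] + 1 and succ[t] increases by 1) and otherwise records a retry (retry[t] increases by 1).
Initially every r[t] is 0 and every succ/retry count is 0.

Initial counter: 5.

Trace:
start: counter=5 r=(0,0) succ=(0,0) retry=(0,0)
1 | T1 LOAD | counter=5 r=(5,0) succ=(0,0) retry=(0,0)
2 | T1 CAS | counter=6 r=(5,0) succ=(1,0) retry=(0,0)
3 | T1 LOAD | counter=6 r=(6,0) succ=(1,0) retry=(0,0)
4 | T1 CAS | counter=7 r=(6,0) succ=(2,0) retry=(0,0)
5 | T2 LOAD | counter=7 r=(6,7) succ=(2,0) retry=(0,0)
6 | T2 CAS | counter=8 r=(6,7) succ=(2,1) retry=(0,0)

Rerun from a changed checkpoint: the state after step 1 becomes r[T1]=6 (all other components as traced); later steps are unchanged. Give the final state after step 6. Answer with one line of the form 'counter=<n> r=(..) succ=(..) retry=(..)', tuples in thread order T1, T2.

counter=7 r=(5,6) succ=(1,1) retry=(1,0)

state after step 1 := counter=5 r=(6,0) succ=(0,0) retry=(0,0)
2 | T1 CAS | counter=5 r=(6,0) succ=(0,0) retry=(1,0)
3 | T1 LOAD | counter=5 r=(5,0) succ=(0,0) retry=(1,0)
4 | T1 CAS | counter=6 r=(5,0) succ=(1,0) retry=(1,0)
5 | T2 LOAD | counter=6 r=(5,6) succ=(1,0) retry=(1,0)
6 | T2 CAS | counter=7 r=(5,6) succ=(1,1) retry=(1,0)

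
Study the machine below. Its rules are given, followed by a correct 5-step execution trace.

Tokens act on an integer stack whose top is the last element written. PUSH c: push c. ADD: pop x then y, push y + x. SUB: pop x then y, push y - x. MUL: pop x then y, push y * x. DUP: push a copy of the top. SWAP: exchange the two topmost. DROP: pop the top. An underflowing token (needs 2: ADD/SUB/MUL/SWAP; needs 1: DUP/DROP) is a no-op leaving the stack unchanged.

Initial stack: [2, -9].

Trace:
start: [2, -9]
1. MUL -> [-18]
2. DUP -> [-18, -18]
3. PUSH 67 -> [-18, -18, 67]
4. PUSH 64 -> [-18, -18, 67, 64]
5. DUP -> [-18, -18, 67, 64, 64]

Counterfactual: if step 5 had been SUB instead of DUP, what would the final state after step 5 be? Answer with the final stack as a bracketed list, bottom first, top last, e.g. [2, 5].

(re-executing from step 5 with the substitution; state before step 5: [-18, -18, 67, 64])
5. SUB -> [-18, -18, 3]

[-18, -18, 3]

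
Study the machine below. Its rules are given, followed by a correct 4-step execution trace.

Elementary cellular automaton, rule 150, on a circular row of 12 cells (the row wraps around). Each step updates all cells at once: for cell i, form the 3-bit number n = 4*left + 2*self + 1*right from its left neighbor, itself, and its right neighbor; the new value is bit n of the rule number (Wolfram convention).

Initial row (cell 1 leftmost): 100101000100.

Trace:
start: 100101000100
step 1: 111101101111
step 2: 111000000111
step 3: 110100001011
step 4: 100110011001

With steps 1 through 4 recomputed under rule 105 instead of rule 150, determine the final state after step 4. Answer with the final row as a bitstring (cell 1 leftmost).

100110011001

(re-executing steps 1..4 under rule 105; state before step 1: 100101000100)
step 1: 000010010000
step 2: 111000000111
step 3: 001011110100
step 4: 100110011001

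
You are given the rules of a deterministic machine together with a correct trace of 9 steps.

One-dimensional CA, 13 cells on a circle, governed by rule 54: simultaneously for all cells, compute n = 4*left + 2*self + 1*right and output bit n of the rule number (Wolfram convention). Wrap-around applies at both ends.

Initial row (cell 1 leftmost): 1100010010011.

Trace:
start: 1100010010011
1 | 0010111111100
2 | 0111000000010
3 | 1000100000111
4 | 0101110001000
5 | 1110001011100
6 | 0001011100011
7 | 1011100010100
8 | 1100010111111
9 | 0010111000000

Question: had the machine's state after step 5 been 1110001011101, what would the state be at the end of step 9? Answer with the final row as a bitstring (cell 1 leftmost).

state after step 5 := 1110001011101
6 | 0001011100010
7 | 0011100010111
8 | 1100010111000
9 | 0010111000101

0010111000101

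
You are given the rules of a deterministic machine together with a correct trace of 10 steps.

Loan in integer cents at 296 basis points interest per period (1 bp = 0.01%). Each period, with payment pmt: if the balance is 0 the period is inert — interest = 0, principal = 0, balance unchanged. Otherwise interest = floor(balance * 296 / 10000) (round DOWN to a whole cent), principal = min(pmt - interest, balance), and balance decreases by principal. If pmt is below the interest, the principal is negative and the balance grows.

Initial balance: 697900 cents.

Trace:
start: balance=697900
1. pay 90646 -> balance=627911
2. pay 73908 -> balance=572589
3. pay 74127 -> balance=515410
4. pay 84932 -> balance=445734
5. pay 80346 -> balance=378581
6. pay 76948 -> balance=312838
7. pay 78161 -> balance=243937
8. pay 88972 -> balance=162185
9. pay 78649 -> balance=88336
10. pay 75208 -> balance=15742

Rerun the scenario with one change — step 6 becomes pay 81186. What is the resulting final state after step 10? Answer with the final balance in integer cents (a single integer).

(re-executing from step 6 with the substitution; state before step 6: balance=378581)
6. pay 81186 -> balance=308600
7. pay 78161 -> balance=239573
8. pay 88972 -> balance=157692
9. pay 78649 -> balance=83710
10. pay 75208 -> balance=10979

10979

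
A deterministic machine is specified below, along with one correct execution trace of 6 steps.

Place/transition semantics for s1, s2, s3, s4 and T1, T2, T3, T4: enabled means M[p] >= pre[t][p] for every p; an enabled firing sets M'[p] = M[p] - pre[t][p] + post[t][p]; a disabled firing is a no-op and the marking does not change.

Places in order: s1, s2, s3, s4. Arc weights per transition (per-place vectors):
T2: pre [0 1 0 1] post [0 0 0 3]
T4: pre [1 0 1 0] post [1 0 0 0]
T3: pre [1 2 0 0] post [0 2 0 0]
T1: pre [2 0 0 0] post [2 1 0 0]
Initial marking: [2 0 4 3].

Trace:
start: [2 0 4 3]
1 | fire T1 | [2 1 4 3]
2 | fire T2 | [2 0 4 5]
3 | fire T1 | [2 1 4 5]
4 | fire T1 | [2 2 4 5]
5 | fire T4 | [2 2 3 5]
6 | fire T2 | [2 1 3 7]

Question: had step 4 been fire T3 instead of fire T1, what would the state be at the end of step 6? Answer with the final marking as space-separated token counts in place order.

2 0 3 7

(re-executing from step 4 with the substitution; state before step 4: [2 1 4 5])
4 | fire T3 | [2 1 4 5]
5 | fire T4 | [2 1 3 5]
6 | fire T2 | [2 0 3 7]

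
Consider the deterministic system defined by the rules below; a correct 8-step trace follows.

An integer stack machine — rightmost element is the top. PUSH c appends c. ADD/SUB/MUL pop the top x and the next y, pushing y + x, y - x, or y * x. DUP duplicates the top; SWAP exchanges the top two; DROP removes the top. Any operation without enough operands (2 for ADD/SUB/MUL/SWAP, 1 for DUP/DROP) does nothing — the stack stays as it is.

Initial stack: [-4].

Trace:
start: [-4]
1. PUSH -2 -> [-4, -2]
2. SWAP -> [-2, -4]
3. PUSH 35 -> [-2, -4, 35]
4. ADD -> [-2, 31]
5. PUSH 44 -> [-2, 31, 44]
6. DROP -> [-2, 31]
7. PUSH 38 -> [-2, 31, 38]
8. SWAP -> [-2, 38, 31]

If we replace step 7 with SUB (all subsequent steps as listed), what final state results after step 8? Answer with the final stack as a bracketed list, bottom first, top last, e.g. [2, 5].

(re-executing from step 7 with the substitution; state before step 7: [-2, 31])
7. SUB -> [-33]
8. SWAP -> [-33]

[-33]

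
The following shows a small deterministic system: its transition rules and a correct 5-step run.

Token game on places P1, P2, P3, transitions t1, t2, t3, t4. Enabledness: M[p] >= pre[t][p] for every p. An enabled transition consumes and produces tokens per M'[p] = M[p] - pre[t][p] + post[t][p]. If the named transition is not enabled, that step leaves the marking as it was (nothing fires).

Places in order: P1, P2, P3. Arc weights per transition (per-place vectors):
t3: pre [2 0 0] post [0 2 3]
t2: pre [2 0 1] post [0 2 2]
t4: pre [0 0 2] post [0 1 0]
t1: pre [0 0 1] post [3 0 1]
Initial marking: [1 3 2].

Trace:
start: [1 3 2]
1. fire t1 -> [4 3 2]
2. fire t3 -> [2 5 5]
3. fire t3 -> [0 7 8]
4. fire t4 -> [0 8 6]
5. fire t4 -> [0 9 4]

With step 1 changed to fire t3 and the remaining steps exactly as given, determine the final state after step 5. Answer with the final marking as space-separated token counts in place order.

(re-executing from step 1 with the substitution; state before step 1: [1 3 2])
1. fire t3 -> [1 3 2]
2. fire t3 -> [1 3 2]
3. fire t3 -> [1 3 2]
4. fire t4 -> [1 4 0]
5. fire t4 -> [1 4 0]

1 4 0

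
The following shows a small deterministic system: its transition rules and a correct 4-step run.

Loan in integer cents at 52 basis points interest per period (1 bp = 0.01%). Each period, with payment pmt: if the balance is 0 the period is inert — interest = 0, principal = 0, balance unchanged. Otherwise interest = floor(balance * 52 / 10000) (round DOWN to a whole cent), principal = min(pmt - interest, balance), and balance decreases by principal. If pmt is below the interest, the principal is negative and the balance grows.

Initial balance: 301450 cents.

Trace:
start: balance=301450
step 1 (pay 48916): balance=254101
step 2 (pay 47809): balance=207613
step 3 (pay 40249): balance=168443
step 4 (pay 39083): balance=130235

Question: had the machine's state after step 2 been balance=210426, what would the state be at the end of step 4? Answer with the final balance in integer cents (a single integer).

133078

state after step 2 := balance=210426
step 3 (pay 40249): balance=171271
step 4 (pay 39083): balance=133078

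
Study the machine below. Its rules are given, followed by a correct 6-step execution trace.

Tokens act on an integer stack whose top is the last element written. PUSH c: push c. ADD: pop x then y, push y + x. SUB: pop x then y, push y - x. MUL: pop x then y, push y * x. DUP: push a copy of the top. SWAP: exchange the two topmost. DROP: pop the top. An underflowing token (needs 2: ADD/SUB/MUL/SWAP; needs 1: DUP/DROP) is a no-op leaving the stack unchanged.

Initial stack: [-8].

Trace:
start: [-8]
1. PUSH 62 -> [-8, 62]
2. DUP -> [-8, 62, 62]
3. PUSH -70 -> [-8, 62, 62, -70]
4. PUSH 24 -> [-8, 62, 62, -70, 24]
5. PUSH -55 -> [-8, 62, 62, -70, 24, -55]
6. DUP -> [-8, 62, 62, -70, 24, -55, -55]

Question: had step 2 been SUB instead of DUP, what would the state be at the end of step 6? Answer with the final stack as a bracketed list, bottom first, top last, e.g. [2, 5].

[-70, -70, 24, -55, -55]

(re-executing from step 2 with the substitution; state before step 2: [-8, 62])
2. SUB -> [-70]
3. PUSH -70 -> [-70, -70]
4. PUSH 24 -> [-70, -70, 24]
5. PUSH -55 -> [-70, -70, 24, -55]
6. DUP -> [-70, -70, 24, -55, -55]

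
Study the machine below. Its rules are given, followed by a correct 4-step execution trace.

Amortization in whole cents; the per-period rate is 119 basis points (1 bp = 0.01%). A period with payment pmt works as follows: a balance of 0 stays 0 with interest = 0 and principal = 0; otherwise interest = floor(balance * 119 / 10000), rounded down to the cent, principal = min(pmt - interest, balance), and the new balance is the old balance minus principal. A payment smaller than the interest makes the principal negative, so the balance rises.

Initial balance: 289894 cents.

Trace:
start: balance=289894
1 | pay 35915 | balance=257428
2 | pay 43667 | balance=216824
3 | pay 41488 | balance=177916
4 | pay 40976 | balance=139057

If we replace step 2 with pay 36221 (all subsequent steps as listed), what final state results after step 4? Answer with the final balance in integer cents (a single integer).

(re-executing from step 2 with the substitution; state before step 2: balance=257428)
2 | pay 36221 | balance=224270
3 | pay 41488 | balance=185450
4 | pay 40976 | balance=146680

146680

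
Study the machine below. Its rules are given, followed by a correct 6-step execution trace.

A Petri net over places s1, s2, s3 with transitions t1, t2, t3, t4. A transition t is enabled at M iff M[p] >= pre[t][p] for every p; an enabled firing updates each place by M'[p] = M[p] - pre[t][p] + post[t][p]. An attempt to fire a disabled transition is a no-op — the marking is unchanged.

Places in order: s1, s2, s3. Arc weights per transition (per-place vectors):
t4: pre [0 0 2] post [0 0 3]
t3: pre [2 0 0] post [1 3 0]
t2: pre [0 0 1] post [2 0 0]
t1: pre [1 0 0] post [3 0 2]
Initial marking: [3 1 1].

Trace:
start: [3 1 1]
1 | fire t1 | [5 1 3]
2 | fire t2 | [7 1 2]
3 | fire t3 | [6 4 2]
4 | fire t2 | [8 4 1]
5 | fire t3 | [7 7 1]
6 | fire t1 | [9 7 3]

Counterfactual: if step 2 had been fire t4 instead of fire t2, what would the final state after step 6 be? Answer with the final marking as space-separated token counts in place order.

(re-executing from step 2 with the substitution; state before step 2: [5 1 3])
2 | fire t4 | [5 1 4]
3 | fire t3 | [4 4 4]
4 | fire t2 | [6 4 3]
5 | fire t3 | [5 7 3]
6 | fire t1 | [7 7 5]

7 7 5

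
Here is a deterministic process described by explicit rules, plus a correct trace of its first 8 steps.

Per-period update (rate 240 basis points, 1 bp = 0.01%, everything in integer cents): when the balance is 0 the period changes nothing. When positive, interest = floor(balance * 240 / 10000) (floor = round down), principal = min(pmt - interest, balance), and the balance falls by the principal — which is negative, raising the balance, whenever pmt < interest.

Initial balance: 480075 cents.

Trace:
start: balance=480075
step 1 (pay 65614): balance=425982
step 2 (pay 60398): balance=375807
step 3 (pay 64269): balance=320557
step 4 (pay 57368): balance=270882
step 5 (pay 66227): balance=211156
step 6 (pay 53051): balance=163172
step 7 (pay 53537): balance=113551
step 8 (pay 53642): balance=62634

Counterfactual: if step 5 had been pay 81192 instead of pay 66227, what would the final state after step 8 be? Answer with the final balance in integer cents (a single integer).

(re-executing from step 5 with the substitution; state before step 5: balance=270882)
step 5 (pay 81192): balance=196191
step 6 (pay 53051): balance=147848
step 7 (pay 53537): balance=97859
step 8 (pay 53642): balance=46565

46565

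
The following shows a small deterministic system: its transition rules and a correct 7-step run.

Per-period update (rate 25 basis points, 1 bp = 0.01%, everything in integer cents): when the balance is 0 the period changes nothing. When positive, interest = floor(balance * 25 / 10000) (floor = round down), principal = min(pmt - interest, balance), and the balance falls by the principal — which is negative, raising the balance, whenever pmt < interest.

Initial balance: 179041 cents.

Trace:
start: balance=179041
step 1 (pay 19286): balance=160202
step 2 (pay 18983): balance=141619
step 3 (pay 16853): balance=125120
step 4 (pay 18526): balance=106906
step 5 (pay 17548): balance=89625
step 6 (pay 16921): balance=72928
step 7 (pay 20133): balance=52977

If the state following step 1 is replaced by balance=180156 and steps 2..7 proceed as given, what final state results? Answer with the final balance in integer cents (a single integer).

state after step 1 := balance=180156
step 2 (pay 18983): balance=161623
step 3 (pay 16853): balance=145174
step 4 (pay 18526): balance=127010
step 5 (pay 17548): balance=109779
step 6 (pay 16921): balance=93132
step 7 (pay 20133): balance=73231

73231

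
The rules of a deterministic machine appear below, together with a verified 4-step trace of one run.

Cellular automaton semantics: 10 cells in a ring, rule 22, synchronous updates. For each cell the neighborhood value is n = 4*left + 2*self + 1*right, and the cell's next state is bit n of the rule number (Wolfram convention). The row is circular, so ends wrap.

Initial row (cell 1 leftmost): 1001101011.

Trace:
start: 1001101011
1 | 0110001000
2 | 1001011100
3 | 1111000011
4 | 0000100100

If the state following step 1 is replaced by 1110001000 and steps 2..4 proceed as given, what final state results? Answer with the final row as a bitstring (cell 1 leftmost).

state after step 1 := 1110001000
2 | 0001011101
3 | 1011000001
4 | 0000100010

0000100010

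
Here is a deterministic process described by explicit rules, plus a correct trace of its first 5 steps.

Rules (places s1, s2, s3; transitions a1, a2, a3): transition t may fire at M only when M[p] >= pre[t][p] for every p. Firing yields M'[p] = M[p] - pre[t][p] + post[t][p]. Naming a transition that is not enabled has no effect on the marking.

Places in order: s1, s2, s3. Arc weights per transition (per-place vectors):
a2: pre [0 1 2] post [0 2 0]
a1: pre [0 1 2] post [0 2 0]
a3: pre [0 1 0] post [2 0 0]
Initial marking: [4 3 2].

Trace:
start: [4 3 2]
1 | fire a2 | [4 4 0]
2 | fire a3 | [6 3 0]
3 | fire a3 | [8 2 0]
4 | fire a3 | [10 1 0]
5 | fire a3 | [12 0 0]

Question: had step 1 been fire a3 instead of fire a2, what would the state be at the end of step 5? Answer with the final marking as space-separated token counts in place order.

(re-executing from step 1 with the substitution; state before step 1: [4 3 2])
1 | fire a3 | [6 2 2]
2 | fire a3 | [8 1 2]
3 | fire a3 | [10 0 2]
4 | fire a3 | [10 0 2]
5 | fire a3 | [10 0 2]

10 0 2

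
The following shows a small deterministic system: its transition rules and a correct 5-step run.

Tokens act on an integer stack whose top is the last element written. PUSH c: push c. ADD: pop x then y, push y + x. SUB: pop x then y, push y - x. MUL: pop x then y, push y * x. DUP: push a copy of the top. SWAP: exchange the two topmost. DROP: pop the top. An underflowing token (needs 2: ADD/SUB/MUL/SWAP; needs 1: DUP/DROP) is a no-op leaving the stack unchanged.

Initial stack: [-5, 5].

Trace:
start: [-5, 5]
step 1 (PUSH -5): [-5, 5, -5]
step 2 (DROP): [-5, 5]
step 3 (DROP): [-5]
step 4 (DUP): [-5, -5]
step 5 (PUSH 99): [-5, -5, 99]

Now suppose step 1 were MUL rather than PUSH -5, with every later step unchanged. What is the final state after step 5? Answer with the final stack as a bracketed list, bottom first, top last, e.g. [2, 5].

[99]

(re-executing from step 1 with the substitution; state before step 1: [-5, 5])
step 1 (MUL): [-25]
step 2 (DROP): []
step 3 (DROP): []
step 4 (DUP): []
step 5 (PUSH 99): [99]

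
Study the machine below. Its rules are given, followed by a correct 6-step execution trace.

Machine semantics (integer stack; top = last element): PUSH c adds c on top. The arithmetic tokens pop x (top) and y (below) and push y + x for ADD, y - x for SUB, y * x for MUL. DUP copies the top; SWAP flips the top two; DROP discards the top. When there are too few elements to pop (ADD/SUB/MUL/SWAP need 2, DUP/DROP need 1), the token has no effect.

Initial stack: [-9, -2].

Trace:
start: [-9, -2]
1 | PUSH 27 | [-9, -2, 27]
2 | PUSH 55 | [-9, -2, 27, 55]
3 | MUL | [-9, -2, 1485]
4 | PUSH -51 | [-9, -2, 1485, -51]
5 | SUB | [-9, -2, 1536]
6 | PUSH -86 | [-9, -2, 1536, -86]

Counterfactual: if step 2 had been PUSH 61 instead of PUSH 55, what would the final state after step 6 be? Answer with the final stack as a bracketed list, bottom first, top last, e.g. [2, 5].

(re-executing from step 2 with the substitution; state before step 2: [-9, -2, 27])
2 | PUSH 61 | [-9, -2, 27, 61]
3 | MUL | [-9, -2, 1647]
4 | PUSH -51 | [-9, -2, 1647, -51]
5 | SUB | [-9, -2, 1698]
6 | PUSH -86 | [-9, -2, 1698, -86]

[-9, -2, 1698, -86]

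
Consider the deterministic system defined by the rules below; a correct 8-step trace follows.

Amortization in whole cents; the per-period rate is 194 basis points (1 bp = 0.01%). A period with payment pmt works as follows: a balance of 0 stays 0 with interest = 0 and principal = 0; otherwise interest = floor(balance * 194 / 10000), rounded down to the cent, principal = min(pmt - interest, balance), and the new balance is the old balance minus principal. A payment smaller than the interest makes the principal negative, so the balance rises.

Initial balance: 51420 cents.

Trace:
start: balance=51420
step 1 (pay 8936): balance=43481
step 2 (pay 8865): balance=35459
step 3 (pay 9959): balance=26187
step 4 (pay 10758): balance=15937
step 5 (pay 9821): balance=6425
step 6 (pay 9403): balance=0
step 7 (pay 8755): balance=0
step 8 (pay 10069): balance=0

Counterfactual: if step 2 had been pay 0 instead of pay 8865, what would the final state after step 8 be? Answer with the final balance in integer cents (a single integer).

0

(re-executing from step 2 with the substitution; state before step 2: balance=43481)
step 2 (pay 0): balance=44324
step 3 (pay 9959): balance=35224
step 4 (pay 10758): balance=25149
step 5 (pay 9821): balance=15815
step 6 (pay 9403): balance=6718
step 7 (pay 8755): balance=0
step 8 (pay 10069): balance=0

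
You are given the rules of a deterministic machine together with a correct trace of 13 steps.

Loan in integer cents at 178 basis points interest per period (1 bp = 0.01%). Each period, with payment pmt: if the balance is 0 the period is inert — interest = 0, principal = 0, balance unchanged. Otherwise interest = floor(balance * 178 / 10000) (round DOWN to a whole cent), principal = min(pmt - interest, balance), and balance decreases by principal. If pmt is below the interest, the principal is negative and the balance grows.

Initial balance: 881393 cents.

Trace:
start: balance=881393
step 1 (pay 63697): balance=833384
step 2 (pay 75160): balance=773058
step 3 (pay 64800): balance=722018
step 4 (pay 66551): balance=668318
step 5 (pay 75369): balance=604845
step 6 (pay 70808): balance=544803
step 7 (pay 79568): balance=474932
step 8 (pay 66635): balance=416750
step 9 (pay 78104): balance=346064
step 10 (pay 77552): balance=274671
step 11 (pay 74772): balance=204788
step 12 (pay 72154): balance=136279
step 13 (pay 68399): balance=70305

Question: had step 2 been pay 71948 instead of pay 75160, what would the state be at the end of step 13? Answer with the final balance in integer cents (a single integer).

74204

(re-executing from step 2 with the substitution; state before step 2: balance=833384)
step 2 (pay 71948): balance=776270
step 3 (pay 64800): balance=725287
step 4 (pay 66551): balance=671646
step 5 (pay 75369): balance=608232
step 6 (pay 70808): balance=548250
step 7 (pay 79568): balance=478440
step 8 (pay 66635): balance=420321
step 9 (pay 78104): balance=349698
step 10 (pay 77552): balance=278370
step 11 (pay 74772): balance=208552
step 12 (pay 72154): balance=140110
step 13 (pay 68399): balance=74204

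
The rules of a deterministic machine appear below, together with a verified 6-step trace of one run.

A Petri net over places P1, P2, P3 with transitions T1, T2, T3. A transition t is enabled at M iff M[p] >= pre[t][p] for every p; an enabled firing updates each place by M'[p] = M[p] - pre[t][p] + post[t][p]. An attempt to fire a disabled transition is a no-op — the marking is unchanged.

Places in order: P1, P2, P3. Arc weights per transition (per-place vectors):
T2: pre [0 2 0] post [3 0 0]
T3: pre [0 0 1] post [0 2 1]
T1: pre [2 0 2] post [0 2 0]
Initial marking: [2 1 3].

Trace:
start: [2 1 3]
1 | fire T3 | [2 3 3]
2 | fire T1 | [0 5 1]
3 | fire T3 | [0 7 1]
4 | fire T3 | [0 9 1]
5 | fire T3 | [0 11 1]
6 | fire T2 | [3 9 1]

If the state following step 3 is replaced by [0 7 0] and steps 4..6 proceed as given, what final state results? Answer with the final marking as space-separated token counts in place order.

3 5 0

state after step 3 := [0 7 0]
4 | fire T3 | [0 7 0]
5 | fire T3 | [0 7 0]
6 | fire T2 | [3 5 0]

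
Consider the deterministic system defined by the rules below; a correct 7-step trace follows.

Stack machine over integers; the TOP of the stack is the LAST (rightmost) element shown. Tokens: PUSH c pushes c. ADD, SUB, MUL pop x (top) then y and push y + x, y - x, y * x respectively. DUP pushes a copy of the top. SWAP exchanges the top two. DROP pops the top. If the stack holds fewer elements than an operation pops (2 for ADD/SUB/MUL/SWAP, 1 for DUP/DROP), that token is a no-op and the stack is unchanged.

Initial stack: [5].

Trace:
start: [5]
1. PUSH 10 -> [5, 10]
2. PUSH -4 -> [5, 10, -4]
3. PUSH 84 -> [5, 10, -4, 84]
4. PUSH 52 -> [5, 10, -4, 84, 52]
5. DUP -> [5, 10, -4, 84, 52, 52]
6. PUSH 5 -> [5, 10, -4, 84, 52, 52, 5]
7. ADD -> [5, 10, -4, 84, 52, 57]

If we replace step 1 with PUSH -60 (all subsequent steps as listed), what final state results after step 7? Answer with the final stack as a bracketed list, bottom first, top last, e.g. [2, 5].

(re-executing from step 1 with the substitution; state before step 1: [5])
1. PUSH -60 -> [5, -60]
2. PUSH -4 -> [5, -60, -4]
3. PUSH 84 -> [5, -60, -4, 84]
4. PUSH 52 -> [5, -60, -4, 84, 52]
5. DUP -> [5, -60, -4, 84, 52, 52]
6. PUSH 5 -> [5, -60, -4, 84, 52, 52, 5]
7. ADD -> [5, -60, -4, 84, 52, 57]

[5, -60, -4, 84, 52, 57]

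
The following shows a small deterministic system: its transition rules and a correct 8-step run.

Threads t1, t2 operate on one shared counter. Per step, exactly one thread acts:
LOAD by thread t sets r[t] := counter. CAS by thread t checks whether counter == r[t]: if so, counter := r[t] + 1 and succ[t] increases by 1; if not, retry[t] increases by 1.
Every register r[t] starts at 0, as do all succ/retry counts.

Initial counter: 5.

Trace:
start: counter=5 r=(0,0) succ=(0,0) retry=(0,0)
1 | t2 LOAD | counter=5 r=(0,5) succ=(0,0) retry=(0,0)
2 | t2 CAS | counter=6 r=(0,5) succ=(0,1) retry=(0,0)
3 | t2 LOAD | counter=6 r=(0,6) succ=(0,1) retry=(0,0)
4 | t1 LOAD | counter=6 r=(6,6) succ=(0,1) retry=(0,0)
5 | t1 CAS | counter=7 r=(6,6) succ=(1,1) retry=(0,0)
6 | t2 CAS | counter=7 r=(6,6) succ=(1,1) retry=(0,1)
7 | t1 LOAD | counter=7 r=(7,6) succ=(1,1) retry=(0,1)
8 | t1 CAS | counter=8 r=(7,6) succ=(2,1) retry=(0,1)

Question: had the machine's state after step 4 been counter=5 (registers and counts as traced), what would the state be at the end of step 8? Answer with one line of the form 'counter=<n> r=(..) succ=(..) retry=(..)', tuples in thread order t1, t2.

counter=6 r=(5,6) succ=(1,1) retry=(1,1)

state after step 4 := counter=5 r=(6,6) succ=(0,1) retry=(0,0)
5 | t1 CAS | counter=5 r=(6,6) succ=(0,1) retry=(1,0)
6 | t2 CAS | counter=5 r=(6,6) succ=(0,1) retry=(1,1)
7 | t1 LOAD | counter=5 r=(5,6) succ=(0,1) retry=(1,1)
8 | t1 CAS | counter=6 r=(5,6) succ=(1,1) retry=(1,1)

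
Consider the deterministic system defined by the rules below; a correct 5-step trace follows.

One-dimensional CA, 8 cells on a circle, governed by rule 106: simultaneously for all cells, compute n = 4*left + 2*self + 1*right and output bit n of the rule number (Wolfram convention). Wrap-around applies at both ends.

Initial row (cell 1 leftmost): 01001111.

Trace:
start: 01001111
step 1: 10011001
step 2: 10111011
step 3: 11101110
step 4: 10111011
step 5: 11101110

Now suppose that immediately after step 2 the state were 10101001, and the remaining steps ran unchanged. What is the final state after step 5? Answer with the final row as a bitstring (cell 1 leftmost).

state after step 2 := 10101001
step 3: 11010011
step 4: 01100110
step 5: 11101110

11101110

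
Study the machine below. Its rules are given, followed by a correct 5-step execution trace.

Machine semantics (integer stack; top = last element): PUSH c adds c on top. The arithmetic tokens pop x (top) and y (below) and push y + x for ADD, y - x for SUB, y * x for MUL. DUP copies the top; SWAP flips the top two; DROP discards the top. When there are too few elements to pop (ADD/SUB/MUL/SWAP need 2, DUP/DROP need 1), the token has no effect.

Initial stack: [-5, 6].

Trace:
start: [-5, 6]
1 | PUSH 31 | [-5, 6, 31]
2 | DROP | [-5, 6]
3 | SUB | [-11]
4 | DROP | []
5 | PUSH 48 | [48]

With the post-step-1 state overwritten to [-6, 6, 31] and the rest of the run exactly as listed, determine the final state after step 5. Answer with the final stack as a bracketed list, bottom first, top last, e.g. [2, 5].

state after step 1 := [-6, 6, 31]
2 | DROP | [-6, 6]
3 | SUB | [-12]
4 | DROP | []
5 | PUSH 48 | [48]

[48]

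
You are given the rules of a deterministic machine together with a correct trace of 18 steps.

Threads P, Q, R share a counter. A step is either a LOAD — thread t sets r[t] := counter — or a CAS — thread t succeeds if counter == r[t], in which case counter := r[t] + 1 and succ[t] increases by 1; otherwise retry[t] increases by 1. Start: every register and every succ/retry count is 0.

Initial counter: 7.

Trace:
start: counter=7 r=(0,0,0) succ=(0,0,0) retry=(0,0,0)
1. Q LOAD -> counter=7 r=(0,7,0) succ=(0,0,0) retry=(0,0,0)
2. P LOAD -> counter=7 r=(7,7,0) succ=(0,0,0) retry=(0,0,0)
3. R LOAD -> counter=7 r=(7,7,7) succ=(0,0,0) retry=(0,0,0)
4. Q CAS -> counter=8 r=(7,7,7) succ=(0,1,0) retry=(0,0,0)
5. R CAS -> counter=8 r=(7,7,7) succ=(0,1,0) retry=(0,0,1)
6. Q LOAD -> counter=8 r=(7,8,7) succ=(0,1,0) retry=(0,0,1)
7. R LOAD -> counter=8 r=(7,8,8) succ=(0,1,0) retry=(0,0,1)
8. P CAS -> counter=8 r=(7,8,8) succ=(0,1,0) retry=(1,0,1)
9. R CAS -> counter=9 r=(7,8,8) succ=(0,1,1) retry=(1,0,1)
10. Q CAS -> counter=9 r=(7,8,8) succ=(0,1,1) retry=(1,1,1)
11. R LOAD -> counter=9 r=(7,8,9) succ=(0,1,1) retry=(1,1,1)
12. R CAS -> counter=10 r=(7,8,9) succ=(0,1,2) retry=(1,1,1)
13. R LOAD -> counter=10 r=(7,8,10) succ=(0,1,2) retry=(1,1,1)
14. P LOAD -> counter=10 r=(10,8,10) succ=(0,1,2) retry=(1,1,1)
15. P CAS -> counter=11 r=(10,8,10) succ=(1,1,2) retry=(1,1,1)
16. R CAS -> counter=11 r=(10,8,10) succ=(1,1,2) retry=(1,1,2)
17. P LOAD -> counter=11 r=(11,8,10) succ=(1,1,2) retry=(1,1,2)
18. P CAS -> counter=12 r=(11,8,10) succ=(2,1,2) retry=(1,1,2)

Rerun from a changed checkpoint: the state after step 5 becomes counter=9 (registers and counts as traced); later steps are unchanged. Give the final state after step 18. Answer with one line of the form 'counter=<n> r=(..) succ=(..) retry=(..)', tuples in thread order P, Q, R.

counter=13 r=(12,9,11) succ=(2,1,2) retry=(1,1,2)

state after step 5 := counter=9 r=(7,7,7) succ=(0,1,0) retry=(0,0,1)
6. Q LOAD -> counter=9 r=(7,9,7) succ=(0,1,0) retry=(0,0,1)
7. R LOAD -> counter=9 r=(7,9,9) succ=(0,1,0) retry=(0,0,1)
8. P CAS -> counter=9 r=(7,9,9) succ=(0,1,0) retry=(1,0,1)
9. R CAS -> counter=10 r=(7,9,9) succ=(0,1,1) retry=(1,0,1)
10. Q CAS -> counter=10 r=(7,9,9) succ=(0,1,1) retry=(1,1,1)
11. R LOAD -> counter=10 r=(7,9,10) succ=(0,1,1) retry=(1,1,1)
12. R CAS -> counter=11 r=(7,9,10) succ=(0,1,2) retry=(1,1,1)
13. R LOAD -> counter=11 r=(7,9,11) succ=(0,1,2) retry=(1,1,1)
14. P LOAD -> counter=11 r=(11,9,11) succ=(0,1,2) retry=(1,1,1)
15. P CAS -> counter=12 r=(11,9,11) succ=(1,1,2) retry=(1,1,1)
16. R CAS -> counter=12 r=(11,9,11) succ=(1,1,2) retry=(1,1,2)
17. P LOAD -> counter=12 r=(12,9,11) succ=(1,1,2) retry=(1,1,2)
18. P CAS -> counter=13 r=(12,9,11) succ=(2,1,2) retry=(1,1,2)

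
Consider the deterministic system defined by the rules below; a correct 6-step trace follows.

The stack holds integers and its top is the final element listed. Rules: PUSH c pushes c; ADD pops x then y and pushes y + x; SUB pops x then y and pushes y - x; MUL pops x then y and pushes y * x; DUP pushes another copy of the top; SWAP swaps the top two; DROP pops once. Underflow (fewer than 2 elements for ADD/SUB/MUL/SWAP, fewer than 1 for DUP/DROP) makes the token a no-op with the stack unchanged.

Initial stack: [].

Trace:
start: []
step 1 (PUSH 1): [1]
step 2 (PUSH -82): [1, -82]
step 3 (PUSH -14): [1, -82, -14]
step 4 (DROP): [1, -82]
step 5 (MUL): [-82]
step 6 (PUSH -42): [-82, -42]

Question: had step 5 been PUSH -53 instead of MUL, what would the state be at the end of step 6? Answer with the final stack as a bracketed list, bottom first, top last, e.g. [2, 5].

[1, -82, -53, -42]

(re-executing from step 5 with the substitution; state before step 5: [1, -82])
step 5 (PUSH -53): [1, -82, -53]
step 6 (PUSH -42): [1, -82, -53, -42]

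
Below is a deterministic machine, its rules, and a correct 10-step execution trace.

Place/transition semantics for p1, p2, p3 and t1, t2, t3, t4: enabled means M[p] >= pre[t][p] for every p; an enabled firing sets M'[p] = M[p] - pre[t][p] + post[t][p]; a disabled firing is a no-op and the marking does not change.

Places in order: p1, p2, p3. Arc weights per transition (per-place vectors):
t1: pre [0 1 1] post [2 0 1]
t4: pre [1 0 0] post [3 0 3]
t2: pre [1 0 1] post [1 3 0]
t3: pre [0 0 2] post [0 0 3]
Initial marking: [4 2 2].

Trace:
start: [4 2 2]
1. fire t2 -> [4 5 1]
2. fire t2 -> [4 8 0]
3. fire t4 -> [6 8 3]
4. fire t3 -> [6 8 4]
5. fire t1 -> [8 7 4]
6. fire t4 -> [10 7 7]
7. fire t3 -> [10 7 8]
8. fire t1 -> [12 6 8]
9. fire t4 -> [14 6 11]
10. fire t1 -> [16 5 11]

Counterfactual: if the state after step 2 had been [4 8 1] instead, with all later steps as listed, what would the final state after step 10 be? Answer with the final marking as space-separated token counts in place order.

16 5 12

state after step 2 := [4 8 1]
3. fire t4 -> [6 8 4]
4. fire t3 -> [6 8 5]
5. fire t1 -> [8 7 5]
6. fire t4 -> [10 7 8]
7. fire t3 -> [10 7 9]
8. fire t1 -> [12 6 9]
9. fire t4 -> [14 6 12]
10. fire t1 -> [16 5 12]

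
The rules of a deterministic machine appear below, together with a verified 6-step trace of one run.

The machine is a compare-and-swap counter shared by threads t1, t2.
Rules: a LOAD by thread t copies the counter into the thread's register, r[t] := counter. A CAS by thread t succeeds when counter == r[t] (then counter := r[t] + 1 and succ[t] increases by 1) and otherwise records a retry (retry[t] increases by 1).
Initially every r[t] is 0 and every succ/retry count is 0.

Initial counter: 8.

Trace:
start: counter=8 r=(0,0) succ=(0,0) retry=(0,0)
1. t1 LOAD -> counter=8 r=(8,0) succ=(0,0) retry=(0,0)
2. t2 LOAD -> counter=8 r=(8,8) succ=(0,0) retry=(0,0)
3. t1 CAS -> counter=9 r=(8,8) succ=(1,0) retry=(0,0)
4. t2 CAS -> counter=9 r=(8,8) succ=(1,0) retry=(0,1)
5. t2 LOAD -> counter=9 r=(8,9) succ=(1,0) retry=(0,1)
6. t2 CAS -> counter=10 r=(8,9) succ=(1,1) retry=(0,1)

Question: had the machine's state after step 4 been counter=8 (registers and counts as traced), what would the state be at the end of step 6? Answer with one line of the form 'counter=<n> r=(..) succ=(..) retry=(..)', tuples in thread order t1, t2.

counter=9 r=(8,8) succ=(1,1) retry=(0,1)

state after step 4 := counter=8 r=(8,8) succ=(1,0) retry=(0,1)
5. t2 LOAD -> counter=8 r=(8,8) succ=(1,0) retry=(0,1)
6. t2 CAS -> counter=9 r=(8,8) succ=(1,1) retry=(0,1)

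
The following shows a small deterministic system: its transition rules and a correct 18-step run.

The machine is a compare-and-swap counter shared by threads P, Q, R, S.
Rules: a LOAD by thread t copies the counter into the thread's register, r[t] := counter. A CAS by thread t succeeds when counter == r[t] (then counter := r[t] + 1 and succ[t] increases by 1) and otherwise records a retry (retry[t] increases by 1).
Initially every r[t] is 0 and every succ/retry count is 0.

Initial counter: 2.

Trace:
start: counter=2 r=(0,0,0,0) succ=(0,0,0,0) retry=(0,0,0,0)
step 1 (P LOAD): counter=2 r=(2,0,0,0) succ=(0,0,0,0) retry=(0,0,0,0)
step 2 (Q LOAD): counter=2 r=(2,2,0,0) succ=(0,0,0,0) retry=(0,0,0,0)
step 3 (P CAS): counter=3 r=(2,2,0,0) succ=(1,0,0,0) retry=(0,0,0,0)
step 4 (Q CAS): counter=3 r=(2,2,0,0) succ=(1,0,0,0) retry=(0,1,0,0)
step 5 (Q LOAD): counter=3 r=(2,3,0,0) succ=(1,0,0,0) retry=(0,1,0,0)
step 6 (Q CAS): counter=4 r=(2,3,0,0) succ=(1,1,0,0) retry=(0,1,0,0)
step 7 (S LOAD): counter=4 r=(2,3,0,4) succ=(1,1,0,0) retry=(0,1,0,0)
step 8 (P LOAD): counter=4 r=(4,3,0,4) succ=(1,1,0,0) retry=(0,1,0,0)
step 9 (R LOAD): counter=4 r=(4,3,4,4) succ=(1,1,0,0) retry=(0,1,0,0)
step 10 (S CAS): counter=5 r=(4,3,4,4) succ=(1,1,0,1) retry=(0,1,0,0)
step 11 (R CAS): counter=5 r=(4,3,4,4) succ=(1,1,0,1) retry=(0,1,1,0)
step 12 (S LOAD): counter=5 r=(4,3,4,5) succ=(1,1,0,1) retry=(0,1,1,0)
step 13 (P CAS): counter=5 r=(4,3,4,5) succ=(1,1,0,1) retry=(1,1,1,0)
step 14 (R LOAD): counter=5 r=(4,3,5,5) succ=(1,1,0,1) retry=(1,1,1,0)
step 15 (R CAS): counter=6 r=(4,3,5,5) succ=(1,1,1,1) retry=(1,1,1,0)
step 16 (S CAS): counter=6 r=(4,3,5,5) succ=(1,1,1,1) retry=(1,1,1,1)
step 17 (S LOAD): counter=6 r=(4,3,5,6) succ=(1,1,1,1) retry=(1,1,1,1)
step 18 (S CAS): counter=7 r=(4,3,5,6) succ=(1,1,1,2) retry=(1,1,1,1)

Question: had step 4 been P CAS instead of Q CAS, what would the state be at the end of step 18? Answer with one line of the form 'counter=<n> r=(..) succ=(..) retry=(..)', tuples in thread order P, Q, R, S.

counter=7 r=(4,3,5,6) succ=(1,1,1,2) retry=(2,0,1,1)

(re-executing from step 4 with the substitution; state before step 4: counter=3 r=(2,2,0,0) succ=(1,0,0,0) retry=(0,0,0,0))
step 4 (P CAS): counter=3 r=(2,2,0,0) succ=(1,0,0,0) retry=(1,0,0,0)
step 5 (Q LOAD): counter=3 r=(2,3,0,0) succ=(1,0,0,0) retry=(1,0,0,0)
step 6 (Q CAS): counter=4 r=(2,3,0,0) succ=(1,1,0,0) retry=(1,0,0,0)
step 7 (S LOAD): counter=4 r=(2,3,0,4) succ=(1,1,0,0) retry=(1,0,0,0)
step 8 (P LOAD): counter=4 r=(4,3,0,4) succ=(1,1,0,0) retry=(1,0,0,0)
step 9 (R LOAD): counter=4 r=(4,3,4,4) succ=(1,1,0,0) retry=(1,0,0,0)
step 10 (S CAS): counter=5 r=(4,3,4,4) succ=(1,1,0,1) retry=(1,0,0,0)
step 11 (R CAS): counter=5 r=(4,3,4,4) succ=(1,1,0,1) retry=(1,0,1,0)
step 12 (S LOAD): counter=5 r=(4,3,4,5) succ=(1,1,0,1) retry=(1,0,1,0)
step 13 (P CAS): counter=5 r=(4,3,4,5) succ=(1,1,0,1) retry=(2,0,1,0)
step 14 (R LOAD): counter=5 r=(4,3,5,5) succ=(1,1,0,1) retry=(2,0,1,0)
step 15 (R CAS): counter=6 r=(4,3,5,5) succ=(1,1,1,1) retry=(2,0,1,0)
step 16 (S CAS): counter=6 r=(4,3,5,5) succ=(1,1,1,1) retry=(2,0,1,1)
step 17 (S LOAD): counter=6 r=(4,3,5,6) succ=(1,1,1,1) retry=(2,0,1,1)
step 18 (S CAS): counter=7 r=(4,3,5,6) succ=(1,1,1,2) retry=(2,0,1,1)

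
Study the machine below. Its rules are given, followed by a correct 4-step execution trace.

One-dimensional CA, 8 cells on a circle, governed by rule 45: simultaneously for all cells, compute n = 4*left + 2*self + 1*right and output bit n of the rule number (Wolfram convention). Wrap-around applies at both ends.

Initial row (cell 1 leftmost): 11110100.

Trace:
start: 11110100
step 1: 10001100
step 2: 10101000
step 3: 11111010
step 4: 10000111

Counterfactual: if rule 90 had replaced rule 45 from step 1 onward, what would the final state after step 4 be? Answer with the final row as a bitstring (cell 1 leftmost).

00000000

(re-executing steps 1..4 under rule 90; state before step 1: 11110100)
step 1: 10010011
step 2: 11101110
step 3: 10101010
step 4: 00000000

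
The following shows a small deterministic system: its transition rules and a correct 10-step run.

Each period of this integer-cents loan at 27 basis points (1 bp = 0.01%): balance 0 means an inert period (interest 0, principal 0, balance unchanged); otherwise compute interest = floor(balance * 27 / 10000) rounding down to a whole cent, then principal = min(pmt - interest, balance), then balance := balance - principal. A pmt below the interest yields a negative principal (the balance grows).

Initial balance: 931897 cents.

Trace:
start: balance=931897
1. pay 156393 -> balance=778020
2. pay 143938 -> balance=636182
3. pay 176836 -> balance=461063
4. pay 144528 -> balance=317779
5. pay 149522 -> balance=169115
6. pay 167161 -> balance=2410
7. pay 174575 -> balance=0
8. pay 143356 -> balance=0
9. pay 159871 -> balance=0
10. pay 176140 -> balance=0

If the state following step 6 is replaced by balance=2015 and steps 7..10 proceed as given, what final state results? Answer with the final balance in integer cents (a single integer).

state after step 6 := balance=2015
7. pay 174575 -> balance=0
8. pay 143356 -> balance=0
9. pay 159871 -> balance=0
10. pay 176140 -> balance=0

0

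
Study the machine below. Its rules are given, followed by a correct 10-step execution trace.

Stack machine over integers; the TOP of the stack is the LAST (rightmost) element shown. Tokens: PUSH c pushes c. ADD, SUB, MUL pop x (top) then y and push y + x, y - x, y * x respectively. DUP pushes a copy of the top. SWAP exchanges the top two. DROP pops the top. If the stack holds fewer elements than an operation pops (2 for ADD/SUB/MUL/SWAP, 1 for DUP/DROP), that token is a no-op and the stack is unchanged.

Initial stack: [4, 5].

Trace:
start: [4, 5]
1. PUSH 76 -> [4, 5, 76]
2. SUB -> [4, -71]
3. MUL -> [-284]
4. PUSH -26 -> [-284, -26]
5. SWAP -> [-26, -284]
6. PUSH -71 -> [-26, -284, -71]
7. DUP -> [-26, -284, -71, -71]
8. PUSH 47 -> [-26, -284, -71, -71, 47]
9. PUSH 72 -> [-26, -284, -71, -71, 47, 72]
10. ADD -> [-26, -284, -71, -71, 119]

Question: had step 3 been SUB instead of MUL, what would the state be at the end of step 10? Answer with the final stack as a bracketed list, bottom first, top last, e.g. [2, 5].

(re-executing from step 3 with the substitution; state before step 3: [4, -71])
3. SUB -> [75]
4. PUSH -26 -> [75, -26]
5. SWAP -> [-26, 75]
6. PUSH -71 -> [-26, 75, -71]
7. DUP -> [-26, 75, -71, -71]
8. PUSH 47 -> [-26, 75, -71, -71, 47]
9. PUSH 72 -> [-26, 75, -71, -71, 47, 72]
10. ADD -> [-26, 75, -71, -71, 119]

[-26, 75, -71, -71, 119]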